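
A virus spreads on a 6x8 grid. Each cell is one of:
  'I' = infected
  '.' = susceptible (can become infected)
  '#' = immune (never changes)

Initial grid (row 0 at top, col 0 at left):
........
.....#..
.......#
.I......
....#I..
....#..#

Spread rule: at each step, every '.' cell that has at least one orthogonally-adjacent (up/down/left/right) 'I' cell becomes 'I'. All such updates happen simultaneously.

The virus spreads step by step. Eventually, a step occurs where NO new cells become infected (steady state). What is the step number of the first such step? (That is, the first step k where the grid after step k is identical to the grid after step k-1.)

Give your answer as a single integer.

Answer: 7

Derivation:
Step 0 (initial): 2 infected
Step 1: +7 new -> 9 infected
Step 2: +12 new -> 21 infected
Step 3: +10 new -> 31 infected
Step 4: +6 new -> 37 infected
Step 5: +4 new -> 41 infected
Step 6: +2 new -> 43 infected
Step 7: +0 new -> 43 infected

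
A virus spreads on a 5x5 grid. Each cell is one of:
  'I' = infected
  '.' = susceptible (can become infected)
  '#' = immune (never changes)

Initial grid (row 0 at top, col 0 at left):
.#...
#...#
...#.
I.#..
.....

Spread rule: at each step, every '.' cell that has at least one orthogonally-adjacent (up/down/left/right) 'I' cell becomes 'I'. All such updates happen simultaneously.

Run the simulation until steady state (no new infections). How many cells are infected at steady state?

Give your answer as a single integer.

Step 0 (initial): 1 infected
Step 1: +3 new -> 4 infected
Step 2: +2 new -> 6 infected
Step 3: +3 new -> 9 infected
Step 4: +2 new -> 11 infected
Step 5: +4 new -> 15 infected
Step 6: +2 new -> 17 infected
Step 7: +2 new -> 19 infected
Step 8: +0 new -> 19 infected

Answer: 19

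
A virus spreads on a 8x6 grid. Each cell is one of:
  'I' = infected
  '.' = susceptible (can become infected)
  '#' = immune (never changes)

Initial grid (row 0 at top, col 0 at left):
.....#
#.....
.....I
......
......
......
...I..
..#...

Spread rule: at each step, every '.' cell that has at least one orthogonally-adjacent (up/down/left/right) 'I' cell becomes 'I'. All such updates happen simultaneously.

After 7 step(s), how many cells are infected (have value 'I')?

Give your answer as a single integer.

Answer: 45

Derivation:
Step 0 (initial): 2 infected
Step 1: +7 new -> 9 infected
Step 2: +10 new -> 19 infected
Step 3: +11 new -> 30 infected
Step 4: +7 new -> 37 infected
Step 5: +5 new -> 42 infected
Step 6: +2 new -> 44 infected
Step 7: +1 new -> 45 infected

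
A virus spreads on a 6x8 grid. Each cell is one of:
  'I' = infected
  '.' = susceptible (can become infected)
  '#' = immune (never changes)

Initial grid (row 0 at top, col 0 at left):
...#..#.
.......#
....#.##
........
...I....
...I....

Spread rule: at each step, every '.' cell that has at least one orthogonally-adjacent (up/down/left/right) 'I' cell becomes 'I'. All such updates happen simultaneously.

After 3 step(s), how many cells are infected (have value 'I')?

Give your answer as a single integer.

Step 0 (initial): 2 infected
Step 1: +5 new -> 7 infected
Step 2: +7 new -> 14 infected
Step 3: +8 new -> 22 infected

Answer: 22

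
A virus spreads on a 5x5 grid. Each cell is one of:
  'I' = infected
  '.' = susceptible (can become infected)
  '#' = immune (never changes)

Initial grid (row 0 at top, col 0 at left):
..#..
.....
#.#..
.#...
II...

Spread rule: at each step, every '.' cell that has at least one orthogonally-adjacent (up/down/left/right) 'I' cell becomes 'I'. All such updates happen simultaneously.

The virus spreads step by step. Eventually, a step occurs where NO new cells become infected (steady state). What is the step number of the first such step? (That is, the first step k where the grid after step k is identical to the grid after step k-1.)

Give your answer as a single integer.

Answer: 10

Derivation:
Step 0 (initial): 2 infected
Step 1: +2 new -> 4 infected
Step 2: +2 new -> 6 infected
Step 3: +2 new -> 8 infected
Step 4: +2 new -> 10 infected
Step 5: +2 new -> 12 infected
Step 6: +3 new -> 15 infected
Step 7: +2 new -> 17 infected
Step 8: +3 new -> 20 infected
Step 9: +1 new -> 21 infected
Step 10: +0 new -> 21 infected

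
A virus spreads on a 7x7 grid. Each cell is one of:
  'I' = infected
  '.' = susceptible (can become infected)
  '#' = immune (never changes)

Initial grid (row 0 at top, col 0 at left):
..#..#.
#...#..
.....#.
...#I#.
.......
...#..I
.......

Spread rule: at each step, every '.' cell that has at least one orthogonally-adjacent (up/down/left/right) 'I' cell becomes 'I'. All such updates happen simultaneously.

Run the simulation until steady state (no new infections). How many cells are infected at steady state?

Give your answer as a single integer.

Step 0 (initial): 2 infected
Step 1: +5 new -> 7 infected
Step 2: +6 new -> 13 infected
Step 3: +5 new -> 18 infected
Step 4: +8 new -> 26 infected
Step 5: +9 new -> 35 infected
Step 6: +4 new -> 39 infected
Step 7: +2 new -> 41 infected
Step 8: +0 new -> 41 infected

Answer: 41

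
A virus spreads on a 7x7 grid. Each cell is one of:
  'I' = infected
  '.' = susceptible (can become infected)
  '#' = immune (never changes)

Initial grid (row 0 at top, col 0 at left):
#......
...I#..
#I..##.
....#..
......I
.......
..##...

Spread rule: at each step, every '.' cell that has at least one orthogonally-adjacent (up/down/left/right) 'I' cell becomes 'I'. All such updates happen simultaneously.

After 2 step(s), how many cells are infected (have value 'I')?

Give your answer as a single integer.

Step 0 (initial): 3 infected
Step 1: +9 new -> 12 infected
Step 2: +13 new -> 25 infected

Answer: 25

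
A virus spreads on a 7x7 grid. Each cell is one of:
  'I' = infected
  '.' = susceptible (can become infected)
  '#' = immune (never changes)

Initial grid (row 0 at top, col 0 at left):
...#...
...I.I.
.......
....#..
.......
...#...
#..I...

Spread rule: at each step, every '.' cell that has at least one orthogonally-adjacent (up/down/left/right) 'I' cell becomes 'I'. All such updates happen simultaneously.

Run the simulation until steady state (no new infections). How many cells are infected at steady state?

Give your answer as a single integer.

Step 0 (initial): 3 infected
Step 1: +8 new -> 11 infected
Step 2: +13 new -> 24 infected
Step 3: +12 new -> 36 infected
Step 4: +7 new -> 43 infected
Step 5: +2 new -> 45 infected
Step 6: +0 new -> 45 infected

Answer: 45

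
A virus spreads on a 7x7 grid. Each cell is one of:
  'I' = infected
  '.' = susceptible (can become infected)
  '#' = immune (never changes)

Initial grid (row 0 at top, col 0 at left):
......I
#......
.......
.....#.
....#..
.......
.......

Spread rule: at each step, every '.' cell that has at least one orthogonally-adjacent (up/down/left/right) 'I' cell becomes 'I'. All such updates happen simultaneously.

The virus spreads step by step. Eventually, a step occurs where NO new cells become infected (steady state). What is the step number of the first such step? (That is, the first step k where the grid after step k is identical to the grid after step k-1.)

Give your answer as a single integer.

Answer: 13

Derivation:
Step 0 (initial): 1 infected
Step 1: +2 new -> 3 infected
Step 2: +3 new -> 6 infected
Step 3: +4 new -> 10 infected
Step 4: +4 new -> 14 infected
Step 5: +6 new -> 20 infected
Step 6: +6 new -> 26 infected
Step 7: +5 new -> 31 infected
Step 8: +5 new -> 36 infected
Step 9: +4 new -> 40 infected
Step 10: +3 new -> 43 infected
Step 11: +2 new -> 45 infected
Step 12: +1 new -> 46 infected
Step 13: +0 new -> 46 infected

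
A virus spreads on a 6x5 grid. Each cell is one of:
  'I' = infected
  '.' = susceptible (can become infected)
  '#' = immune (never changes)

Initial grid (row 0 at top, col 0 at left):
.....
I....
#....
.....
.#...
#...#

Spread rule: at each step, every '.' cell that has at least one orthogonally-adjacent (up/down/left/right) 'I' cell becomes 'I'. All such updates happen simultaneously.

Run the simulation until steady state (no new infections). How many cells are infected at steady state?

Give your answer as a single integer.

Step 0 (initial): 1 infected
Step 1: +2 new -> 3 infected
Step 2: +3 new -> 6 infected
Step 3: +4 new -> 10 infected
Step 4: +5 new -> 15 infected
Step 5: +5 new -> 20 infected
Step 6: +3 new -> 23 infected
Step 7: +3 new -> 26 infected
Step 8: +0 new -> 26 infected

Answer: 26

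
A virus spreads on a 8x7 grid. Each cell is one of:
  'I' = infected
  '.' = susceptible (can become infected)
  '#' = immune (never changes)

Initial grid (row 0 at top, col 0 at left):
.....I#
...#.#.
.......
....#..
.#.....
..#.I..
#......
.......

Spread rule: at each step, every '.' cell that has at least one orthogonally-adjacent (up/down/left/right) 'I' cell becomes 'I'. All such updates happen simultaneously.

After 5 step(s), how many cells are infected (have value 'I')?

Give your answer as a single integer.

Answer: 41

Derivation:
Step 0 (initial): 2 infected
Step 1: +5 new -> 7 infected
Step 2: +8 new -> 15 infected
Step 3: +10 new -> 25 infected
Step 4: +9 new -> 34 infected
Step 5: +7 new -> 41 infected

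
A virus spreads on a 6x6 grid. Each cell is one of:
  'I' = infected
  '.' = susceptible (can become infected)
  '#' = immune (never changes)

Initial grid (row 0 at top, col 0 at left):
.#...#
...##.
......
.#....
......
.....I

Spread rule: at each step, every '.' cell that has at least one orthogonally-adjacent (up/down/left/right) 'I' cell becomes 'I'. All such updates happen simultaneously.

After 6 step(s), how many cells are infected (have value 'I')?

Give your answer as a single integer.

Step 0 (initial): 1 infected
Step 1: +2 new -> 3 infected
Step 2: +3 new -> 6 infected
Step 3: +4 new -> 10 infected
Step 4: +5 new -> 15 infected
Step 5: +4 new -> 19 infected
Step 6: +2 new -> 21 infected

Answer: 21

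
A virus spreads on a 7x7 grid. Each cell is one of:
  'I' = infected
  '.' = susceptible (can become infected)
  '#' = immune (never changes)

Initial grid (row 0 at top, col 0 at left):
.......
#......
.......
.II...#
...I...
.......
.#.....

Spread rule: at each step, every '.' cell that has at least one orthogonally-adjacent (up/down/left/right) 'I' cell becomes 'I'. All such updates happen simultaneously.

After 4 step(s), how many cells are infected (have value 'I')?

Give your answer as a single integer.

Step 0 (initial): 3 infected
Step 1: +8 new -> 11 infected
Step 2: +11 new -> 22 infected
Step 3: +10 new -> 32 infected
Step 4: +7 new -> 39 infected

Answer: 39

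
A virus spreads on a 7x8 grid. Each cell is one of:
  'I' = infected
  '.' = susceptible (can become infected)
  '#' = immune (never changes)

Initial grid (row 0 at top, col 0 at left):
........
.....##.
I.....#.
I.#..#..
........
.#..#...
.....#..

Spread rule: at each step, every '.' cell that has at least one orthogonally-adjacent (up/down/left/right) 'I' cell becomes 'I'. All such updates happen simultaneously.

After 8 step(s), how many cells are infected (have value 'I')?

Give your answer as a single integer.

Answer: 41

Derivation:
Step 0 (initial): 2 infected
Step 1: +4 new -> 6 infected
Step 2: +5 new -> 11 infected
Step 3: +5 new -> 16 infected
Step 4: +7 new -> 23 infected
Step 5: +7 new -> 30 infected
Step 6: +3 new -> 33 infected
Step 7: +4 new -> 37 infected
Step 8: +4 new -> 41 infected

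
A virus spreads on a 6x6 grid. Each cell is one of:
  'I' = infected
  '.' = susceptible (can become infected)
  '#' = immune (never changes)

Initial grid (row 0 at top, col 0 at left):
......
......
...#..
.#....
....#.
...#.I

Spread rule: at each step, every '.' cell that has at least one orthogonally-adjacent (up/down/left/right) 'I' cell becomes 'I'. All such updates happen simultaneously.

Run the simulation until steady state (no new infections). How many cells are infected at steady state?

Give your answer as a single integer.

Answer: 32

Derivation:
Step 0 (initial): 1 infected
Step 1: +2 new -> 3 infected
Step 2: +1 new -> 4 infected
Step 3: +2 new -> 6 infected
Step 4: +3 new -> 9 infected
Step 5: +4 new -> 13 infected
Step 6: +4 new -> 17 infected
Step 7: +5 new -> 22 infected
Step 8: +5 new -> 27 infected
Step 9: +4 new -> 31 infected
Step 10: +1 new -> 32 infected
Step 11: +0 new -> 32 infected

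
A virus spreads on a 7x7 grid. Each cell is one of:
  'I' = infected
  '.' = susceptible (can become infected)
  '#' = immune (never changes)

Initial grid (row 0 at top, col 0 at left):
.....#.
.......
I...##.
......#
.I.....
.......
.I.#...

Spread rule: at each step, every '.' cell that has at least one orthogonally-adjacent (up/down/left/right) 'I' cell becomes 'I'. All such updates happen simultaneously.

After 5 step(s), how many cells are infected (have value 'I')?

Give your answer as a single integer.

Step 0 (initial): 3 infected
Step 1: +9 new -> 12 infected
Step 2: +7 new -> 19 infected
Step 3: +6 new -> 25 infected
Step 4: +5 new -> 30 infected
Step 5: +6 new -> 36 infected

Answer: 36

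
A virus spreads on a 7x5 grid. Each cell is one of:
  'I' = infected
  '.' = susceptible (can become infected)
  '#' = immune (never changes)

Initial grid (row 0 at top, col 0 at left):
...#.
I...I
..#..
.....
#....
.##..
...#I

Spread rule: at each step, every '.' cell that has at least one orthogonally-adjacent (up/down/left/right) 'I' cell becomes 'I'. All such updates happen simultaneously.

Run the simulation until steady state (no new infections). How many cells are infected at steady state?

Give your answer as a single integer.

Step 0 (initial): 3 infected
Step 1: +7 new -> 10 infected
Step 2: +8 new -> 18 infected
Step 3: +4 new -> 22 infected
Step 4: +3 new -> 25 infected
Step 5: +0 new -> 25 infected

Answer: 25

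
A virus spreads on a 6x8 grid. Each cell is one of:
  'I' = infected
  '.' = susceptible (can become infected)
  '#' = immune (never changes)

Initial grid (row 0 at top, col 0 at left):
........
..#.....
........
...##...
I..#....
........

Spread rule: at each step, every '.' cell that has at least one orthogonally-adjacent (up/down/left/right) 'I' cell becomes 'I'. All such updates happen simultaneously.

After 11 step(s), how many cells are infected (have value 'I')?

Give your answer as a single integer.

Step 0 (initial): 1 infected
Step 1: +3 new -> 4 infected
Step 2: +4 new -> 8 infected
Step 3: +4 new -> 12 infected
Step 4: +4 new -> 16 infected
Step 5: +3 new -> 19 infected
Step 6: +5 new -> 24 infected
Step 7: +5 new -> 29 infected
Step 8: +6 new -> 35 infected
Step 9: +5 new -> 40 infected
Step 10: +3 new -> 43 infected
Step 11: +1 new -> 44 infected

Answer: 44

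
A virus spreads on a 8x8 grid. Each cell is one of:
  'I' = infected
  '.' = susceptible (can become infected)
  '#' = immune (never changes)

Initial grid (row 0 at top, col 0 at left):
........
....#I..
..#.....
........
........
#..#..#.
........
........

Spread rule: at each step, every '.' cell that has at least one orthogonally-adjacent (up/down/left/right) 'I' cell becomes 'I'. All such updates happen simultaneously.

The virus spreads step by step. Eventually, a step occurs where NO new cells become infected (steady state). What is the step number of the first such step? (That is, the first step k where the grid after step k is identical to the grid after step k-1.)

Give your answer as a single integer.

Step 0 (initial): 1 infected
Step 1: +3 new -> 4 infected
Step 2: +6 new -> 10 infected
Step 3: +7 new -> 17 infected
Step 4: +7 new -> 24 infected
Step 5: +7 new -> 31 infected
Step 6: +8 new -> 39 infected
Step 7: +9 new -> 48 infected
Step 8: +6 new -> 54 infected
Step 9: +2 new -> 56 infected
Step 10: +2 new -> 58 infected
Step 11: +1 new -> 59 infected
Step 12: +0 new -> 59 infected

Answer: 12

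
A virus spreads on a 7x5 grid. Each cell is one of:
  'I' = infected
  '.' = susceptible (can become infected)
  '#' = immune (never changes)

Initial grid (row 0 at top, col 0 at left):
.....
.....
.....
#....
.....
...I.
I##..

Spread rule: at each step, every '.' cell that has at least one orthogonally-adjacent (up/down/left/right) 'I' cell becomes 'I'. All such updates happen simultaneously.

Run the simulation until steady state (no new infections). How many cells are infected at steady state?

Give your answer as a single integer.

Answer: 32

Derivation:
Step 0 (initial): 2 infected
Step 1: +5 new -> 7 infected
Step 2: +6 new -> 13 infected
Step 3: +4 new -> 17 infected
Step 4: +4 new -> 21 infected
Step 5: +4 new -> 25 infected
Step 6: +4 new -> 29 infected
Step 7: +2 new -> 31 infected
Step 8: +1 new -> 32 infected
Step 9: +0 new -> 32 infected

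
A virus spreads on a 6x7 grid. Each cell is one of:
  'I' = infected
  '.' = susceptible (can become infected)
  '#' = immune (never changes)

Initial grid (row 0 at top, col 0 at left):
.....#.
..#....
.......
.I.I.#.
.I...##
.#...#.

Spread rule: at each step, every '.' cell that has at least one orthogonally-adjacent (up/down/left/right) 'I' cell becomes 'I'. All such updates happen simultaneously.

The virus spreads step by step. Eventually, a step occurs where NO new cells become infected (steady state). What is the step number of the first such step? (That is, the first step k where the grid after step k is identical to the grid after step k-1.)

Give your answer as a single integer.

Answer: 7

Derivation:
Step 0 (initial): 3 infected
Step 1: +8 new -> 11 infected
Step 2: +9 new -> 20 infected
Step 3: +6 new -> 26 infected
Step 4: +5 new -> 31 infected
Step 5: +2 new -> 33 infected
Step 6: +1 new -> 34 infected
Step 7: +0 new -> 34 infected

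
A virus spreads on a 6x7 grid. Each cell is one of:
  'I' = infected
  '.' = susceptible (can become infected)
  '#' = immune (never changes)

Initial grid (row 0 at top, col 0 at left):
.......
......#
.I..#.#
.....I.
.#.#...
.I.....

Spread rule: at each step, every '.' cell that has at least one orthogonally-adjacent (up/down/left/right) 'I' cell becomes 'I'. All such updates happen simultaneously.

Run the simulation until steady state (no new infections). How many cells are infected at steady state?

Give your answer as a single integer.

Step 0 (initial): 3 infected
Step 1: +10 new -> 13 infected
Step 2: +14 new -> 27 infected
Step 3: +7 new -> 34 infected
Step 4: +3 new -> 37 infected
Step 5: +0 new -> 37 infected

Answer: 37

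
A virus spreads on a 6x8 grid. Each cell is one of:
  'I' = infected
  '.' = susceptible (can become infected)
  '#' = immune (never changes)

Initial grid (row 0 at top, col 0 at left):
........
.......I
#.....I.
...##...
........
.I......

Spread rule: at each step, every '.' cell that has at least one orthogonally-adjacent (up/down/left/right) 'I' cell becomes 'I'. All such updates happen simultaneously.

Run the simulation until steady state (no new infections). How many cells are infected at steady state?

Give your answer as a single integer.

Answer: 45

Derivation:
Step 0 (initial): 3 infected
Step 1: +8 new -> 11 infected
Step 2: +10 new -> 21 infected
Step 3: +11 new -> 32 infected
Step 4: +7 new -> 39 infected
Step 5: +4 new -> 43 infected
Step 6: +2 new -> 45 infected
Step 7: +0 new -> 45 infected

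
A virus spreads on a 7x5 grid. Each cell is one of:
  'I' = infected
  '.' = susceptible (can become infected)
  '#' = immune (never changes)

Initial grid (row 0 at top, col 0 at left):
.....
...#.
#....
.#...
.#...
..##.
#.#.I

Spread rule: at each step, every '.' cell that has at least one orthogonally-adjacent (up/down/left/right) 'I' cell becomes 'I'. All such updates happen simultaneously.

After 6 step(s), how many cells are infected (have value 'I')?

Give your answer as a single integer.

Answer: 14

Derivation:
Step 0 (initial): 1 infected
Step 1: +2 new -> 3 infected
Step 2: +1 new -> 4 infected
Step 3: +2 new -> 6 infected
Step 4: +3 new -> 9 infected
Step 5: +3 new -> 12 infected
Step 6: +2 new -> 14 infected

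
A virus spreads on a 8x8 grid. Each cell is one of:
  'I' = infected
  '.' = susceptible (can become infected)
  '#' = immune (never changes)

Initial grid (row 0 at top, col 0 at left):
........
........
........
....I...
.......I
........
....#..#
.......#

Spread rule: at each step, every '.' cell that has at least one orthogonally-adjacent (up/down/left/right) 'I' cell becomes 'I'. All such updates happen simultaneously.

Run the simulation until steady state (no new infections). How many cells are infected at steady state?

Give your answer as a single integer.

Answer: 61

Derivation:
Step 0 (initial): 2 infected
Step 1: +7 new -> 9 infected
Step 2: +10 new -> 19 infected
Step 3: +11 new -> 30 infected
Step 4: +12 new -> 42 infected
Step 5: +9 new -> 51 infected
Step 6: +6 new -> 57 infected
Step 7: +3 new -> 60 infected
Step 8: +1 new -> 61 infected
Step 9: +0 new -> 61 infected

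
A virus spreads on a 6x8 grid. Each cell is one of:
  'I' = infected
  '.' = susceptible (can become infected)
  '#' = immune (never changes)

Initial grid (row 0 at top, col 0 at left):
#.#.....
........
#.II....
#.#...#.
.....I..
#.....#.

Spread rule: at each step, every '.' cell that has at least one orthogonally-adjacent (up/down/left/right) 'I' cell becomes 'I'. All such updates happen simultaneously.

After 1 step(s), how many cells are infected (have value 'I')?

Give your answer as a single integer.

Step 0 (initial): 3 infected
Step 1: +9 new -> 12 infected

Answer: 12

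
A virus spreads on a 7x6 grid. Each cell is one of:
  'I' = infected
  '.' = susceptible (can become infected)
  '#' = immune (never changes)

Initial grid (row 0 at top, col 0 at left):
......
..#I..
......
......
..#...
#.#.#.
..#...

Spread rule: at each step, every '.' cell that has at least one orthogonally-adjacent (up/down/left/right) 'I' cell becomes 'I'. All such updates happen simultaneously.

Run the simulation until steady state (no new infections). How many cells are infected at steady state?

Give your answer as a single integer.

Step 0 (initial): 1 infected
Step 1: +3 new -> 4 infected
Step 2: +6 new -> 10 infected
Step 3: +7 new -> 17 infected
Step 4: +7 new -> 24 infected
Step 5: +5 new -> 29 infected
Step 6: +4 new -> 33 infected
Step 7: +2 new -> 35 infected
Step 8: +1 new -> 36 infected
Step 9: +0 new -> 36 infected

Answer: 36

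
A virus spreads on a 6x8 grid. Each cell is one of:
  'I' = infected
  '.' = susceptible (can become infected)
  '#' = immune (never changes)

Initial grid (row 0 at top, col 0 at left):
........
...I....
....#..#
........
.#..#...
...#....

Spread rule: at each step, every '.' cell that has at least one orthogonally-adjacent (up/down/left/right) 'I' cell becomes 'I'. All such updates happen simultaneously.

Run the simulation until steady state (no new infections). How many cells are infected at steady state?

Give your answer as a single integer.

Answer: 43

Derivation:
Step 0 (initial): 1 infected
Step 1: +4 new -> 5 infected
Step 2: +6 new -> 11 infected
Step 3: +9 new -> 20 infected
Step 4: +8 new -> 28 infected
Step 5: +5 new -> 33 infected
Step 6: +5 new -> 38 infected
Step 7: +4 new -> 42 infected
Step 8: +1 new -> 43 infected
Step 9: +0 new -> 43 infected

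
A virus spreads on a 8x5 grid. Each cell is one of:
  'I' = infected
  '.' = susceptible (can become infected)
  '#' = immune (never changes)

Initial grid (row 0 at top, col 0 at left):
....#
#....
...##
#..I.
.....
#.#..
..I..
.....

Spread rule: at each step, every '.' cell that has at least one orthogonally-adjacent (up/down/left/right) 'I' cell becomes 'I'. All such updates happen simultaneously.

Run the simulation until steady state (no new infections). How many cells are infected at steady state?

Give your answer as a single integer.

Step 0 (initial): 2 infected
Step 1: +6 new -> 8 infected
Step 2: +10 new -> 18 infected
Step 3: +6 new -> 24 infected
Step 4: +5 new -> 29 infected
Step 5: +3 new -> 32 infected
Step 6: +1 new -> 33 infected
Step 7: +0 new -> 33 infected

Answer: 33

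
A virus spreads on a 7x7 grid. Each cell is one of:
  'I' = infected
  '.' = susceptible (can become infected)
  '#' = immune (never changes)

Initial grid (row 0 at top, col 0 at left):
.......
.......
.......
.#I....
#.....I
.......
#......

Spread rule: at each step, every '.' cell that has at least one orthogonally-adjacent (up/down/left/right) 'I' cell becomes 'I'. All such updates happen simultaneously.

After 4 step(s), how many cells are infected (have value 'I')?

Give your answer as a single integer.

Step 0 (initial): 2 infected
Step 1: +6 new -> 8 infected
Step 2: +12 new -> 20 infected
Step 3: +12 new -> 32 infected
Step 4: +11 new -> 43 infected

Answer: 43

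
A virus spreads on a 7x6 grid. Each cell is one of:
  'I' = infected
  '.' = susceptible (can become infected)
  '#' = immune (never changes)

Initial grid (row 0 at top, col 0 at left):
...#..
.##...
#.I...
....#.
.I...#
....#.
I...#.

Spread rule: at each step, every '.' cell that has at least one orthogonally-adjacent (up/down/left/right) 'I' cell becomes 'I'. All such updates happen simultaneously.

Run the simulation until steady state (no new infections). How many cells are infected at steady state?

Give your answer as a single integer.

Step 0 (initial): 3 infected
Step 1: +9 new -> 12 infected
Step 2: +7 new -> 19 infected
Step 3: +5 new -> 24 infected
Step 4: +3 new -> 27 infected
Step 5: +1 new -> 28 infected
Step 6: +0 new -> 28 infected

Answer: 28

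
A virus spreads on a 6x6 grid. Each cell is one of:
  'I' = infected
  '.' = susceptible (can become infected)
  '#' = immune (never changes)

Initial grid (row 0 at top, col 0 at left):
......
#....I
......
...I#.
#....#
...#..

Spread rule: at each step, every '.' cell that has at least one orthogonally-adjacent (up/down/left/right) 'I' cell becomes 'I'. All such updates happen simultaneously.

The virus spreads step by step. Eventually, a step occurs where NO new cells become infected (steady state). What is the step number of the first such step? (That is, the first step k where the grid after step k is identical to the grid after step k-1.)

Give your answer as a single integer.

Step 0 (initial): 2 infected
Step 1: +6 new -> 8 infected
Step 2: +8 new -> 16 infected
Step 3: +7 new -> 23 infected
Step 4: +5 new -> 28 infected
Step 5: +2 new -> 30 infected
Step 6: +1 new -> 31 infected
Step 7: +0 new -> 31 infected

Answer: 7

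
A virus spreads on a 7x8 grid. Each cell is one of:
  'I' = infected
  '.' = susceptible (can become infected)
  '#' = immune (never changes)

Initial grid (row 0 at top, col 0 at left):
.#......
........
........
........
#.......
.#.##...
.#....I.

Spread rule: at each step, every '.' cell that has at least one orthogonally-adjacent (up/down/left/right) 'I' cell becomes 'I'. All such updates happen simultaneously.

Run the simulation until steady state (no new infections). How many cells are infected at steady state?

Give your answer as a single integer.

Step 0 (initial): 1 infected
Step 1: +3 new -> 4 infected
Step 2: +4 new -> 8 infected
Step 3: +4 new -> 12 infected
Step 4: +5 new -> 17 infected
Step 5: +6 new -> 23 infected
Step 6: +6 new -> 29 infected
Step 7: +6 new -> 35 infected
Step 8: +4 new -> 39 infected
Step 9: +4 new -> 43 infected
Step 10: +3 new -> 46 infected
Step 11: +1 new -> 47 infected
Step 12: +1 new -> 48 infected
Step 13: +0 new -> 48 infected

Answer: 48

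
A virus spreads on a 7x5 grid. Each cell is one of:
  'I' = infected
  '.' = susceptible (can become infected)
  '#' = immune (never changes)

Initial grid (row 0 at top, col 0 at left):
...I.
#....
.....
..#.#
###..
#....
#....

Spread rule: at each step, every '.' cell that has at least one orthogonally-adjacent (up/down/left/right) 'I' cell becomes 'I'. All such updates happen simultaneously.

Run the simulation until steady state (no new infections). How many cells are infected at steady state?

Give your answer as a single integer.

Step 0 (initial): 1 infected
Step 1: +3 new -> 4 infected
Step 2: +4 new -> 8 infected
Step 3: +5 new -> 13 infected
Step 4: +2 new -> 15 infected
Step 5: +4 new -> 19 infected
Step 6: +4 new -> 23 infected
Step 7: +3 new -> 26 infected
Step 8: +1 new -> 27 infected
Step 9: +0 new -> 27 infected

Answer: 27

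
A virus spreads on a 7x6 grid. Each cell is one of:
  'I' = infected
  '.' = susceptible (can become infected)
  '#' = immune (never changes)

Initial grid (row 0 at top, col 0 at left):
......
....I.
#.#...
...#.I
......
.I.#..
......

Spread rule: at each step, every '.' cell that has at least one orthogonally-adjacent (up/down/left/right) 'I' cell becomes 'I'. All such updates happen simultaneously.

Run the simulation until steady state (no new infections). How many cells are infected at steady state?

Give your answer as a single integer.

Step 0 (initial): 3 infected
Step 1: +11 new -> 14 infected
Step 2: +11 new -> 25 infected
Step 3: +9 new -> 34 infected
Step 4: +3 new -> 37 infected
Step 5: +1 new -> 38 infected
Step 6: +0 new -> 38 infected

Answer: 38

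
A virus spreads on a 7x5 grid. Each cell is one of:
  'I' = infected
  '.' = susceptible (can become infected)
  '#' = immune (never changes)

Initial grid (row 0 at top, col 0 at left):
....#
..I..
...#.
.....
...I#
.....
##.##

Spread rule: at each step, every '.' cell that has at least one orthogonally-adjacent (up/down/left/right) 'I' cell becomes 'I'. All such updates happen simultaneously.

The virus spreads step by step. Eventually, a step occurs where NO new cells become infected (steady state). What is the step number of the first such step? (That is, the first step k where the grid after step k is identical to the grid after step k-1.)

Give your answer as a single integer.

Step 0 (initial): 2 infected
Step 1: +7 new -> 9 infected
Step 2: +10 new -> 19 infected
Step 3: +7 new -> 26 infected
Step 4: +2 new -> 28 infected
Step 5: +0 new -> 28 infected

Answer: 5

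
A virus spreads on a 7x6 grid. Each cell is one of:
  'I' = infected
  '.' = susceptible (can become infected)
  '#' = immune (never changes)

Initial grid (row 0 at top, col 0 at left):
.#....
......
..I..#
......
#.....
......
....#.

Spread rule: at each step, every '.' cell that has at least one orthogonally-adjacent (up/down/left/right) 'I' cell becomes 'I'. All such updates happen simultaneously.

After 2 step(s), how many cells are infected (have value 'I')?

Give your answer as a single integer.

Answer: 13

Derivation:
Step 0 (initial): 1 infected
Step 1: +4 new -> 5 infected
Step 2: +8 new -> 13 infected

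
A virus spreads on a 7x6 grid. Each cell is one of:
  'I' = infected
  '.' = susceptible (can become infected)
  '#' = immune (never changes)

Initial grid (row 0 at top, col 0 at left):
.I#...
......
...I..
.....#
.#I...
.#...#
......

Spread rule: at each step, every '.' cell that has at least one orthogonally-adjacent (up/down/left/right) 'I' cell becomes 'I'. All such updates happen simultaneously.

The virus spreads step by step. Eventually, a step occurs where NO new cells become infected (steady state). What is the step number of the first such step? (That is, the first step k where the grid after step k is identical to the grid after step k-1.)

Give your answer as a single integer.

Answer: 6

Derivation:
Step 0 (initial): 3 infected
Step 1: +9 new -> 12 infected
Step 2: +11 new -> 23 infected
Step 3: +8 new -> 31 infected
Step 4: +4 new -> 35 infected
Step 5: +2 new -> 37 infected
Step 6: +0 new -> 37 infected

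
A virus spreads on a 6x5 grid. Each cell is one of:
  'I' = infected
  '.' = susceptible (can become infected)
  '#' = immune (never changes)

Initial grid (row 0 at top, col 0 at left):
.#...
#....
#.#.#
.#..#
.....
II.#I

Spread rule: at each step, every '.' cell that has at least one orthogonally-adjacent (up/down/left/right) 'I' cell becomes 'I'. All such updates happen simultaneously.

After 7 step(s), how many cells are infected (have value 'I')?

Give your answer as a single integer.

Step 0 (initial): 3 infected
Step 1: +4 new -> 7 infected
Step 2: +3 new -> 10 infected
Step 3: +2 new -> 12 infected
Step 4: +1 new -> 13 infected
Step 5: +1 new -> 14 infected
Step 6: +3 new -> 17 infected
Step 7: +3 new -> 20 infected

Answer: 20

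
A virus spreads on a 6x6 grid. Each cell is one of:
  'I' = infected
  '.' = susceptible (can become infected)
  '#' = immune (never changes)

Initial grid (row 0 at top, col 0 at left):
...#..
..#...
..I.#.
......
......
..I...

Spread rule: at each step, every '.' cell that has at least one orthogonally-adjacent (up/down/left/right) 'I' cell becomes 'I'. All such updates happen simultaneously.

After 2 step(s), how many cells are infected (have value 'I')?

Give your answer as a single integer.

Step 0 (initial): 2 infected
Step 1: +6 new -> 8 infected
Step 2: +9 new -> 17 infected

Answer: 17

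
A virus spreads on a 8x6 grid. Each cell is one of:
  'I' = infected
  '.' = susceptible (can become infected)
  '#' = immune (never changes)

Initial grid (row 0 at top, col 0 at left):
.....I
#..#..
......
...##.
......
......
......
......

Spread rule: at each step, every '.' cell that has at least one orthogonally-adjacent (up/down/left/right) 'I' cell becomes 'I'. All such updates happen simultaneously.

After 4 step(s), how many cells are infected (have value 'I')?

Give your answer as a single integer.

Step 0 (initial): 1 infected
Step 1: +2 new -> 3 infected
Step 2: +3 new -> 6 infected
Step 3: +3 new -> 9 infected
Step 4: +4 new -> 13 infected

Answer: 13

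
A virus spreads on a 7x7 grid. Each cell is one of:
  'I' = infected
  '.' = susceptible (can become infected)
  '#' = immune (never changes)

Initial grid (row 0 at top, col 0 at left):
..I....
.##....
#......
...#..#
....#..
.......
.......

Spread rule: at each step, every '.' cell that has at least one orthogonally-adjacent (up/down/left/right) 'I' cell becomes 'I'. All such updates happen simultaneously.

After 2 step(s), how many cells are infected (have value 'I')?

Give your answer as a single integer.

Step 0 (initial): 1 infected
Step 1: +2 new -> 3 infected
Step 2: +3 new -> 6 infected

Answer: 6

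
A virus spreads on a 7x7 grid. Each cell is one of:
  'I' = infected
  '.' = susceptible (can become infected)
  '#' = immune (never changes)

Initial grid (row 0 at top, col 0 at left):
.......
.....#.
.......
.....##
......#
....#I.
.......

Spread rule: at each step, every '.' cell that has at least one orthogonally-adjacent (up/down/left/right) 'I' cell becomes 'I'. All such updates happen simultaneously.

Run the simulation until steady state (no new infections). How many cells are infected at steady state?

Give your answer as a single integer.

Step 0 (initial): 1 infected
Step 1: +3 new -> 4 infected
Step 2: +3 new -> 7 infected
Step 3: +3 new -> 10 infected
Step 4: +5 new -> 15 infected
Step 5: +7 new -> 22 infected
Step 6: +8 new -> 30 infected
Step 7: +7 new -> 37 infected
Step 8: +4 new -> 41 infected
Step 9: +2 new -> 43 infected
Step 10: +1 new -> 44 infected
Step 11: +0 new -> 44 infected

Answer: 44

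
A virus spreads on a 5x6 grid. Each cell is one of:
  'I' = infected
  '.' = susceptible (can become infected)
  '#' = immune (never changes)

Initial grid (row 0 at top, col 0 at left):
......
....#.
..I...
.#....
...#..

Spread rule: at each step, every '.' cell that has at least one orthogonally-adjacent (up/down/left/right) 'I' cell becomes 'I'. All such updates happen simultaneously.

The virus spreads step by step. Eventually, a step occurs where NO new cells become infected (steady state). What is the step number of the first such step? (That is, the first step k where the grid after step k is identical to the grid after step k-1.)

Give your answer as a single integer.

Answer: 6

Derivation:
Step 0 (initial): 1 infected
Step 1: +4 new -> 5 infected
Step 2: +7 new -> 12 infected
Step 3: +7 new -> 19 infected
Step 4: +6 new -> 25 infected
Step 5: +2 new -> 27 infected
Step 6: +0 new -> 27 infected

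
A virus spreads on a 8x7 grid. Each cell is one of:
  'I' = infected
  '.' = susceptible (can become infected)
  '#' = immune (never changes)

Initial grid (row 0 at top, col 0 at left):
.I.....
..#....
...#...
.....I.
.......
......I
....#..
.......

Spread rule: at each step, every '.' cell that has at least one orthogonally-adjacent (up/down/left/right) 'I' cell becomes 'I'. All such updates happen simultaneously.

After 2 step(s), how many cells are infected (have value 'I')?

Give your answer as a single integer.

Answer: 24

Derivation:
Step 0 (initial): 3 infected
Step 1: +10 new -> 13 infected
Step 2: +11 new -> 24 infected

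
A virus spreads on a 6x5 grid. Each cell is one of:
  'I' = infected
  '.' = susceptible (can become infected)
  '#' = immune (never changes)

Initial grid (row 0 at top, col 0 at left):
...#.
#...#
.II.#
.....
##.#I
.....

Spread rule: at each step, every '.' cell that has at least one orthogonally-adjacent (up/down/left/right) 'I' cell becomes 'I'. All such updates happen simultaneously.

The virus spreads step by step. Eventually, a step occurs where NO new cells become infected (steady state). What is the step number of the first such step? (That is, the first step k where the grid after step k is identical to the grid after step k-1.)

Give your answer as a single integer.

Step 0 (initial): 3 infected
Step 1: +8 new -> 11 infected
Step 2: +7 new -> 18 infected
Step 3: +2 new -> 20 infected
Step 4: +1 new -> 21 infected
Step 5: +1 new -> 22 infected
Step 6: +0 new -> 22 infected

Answer: 6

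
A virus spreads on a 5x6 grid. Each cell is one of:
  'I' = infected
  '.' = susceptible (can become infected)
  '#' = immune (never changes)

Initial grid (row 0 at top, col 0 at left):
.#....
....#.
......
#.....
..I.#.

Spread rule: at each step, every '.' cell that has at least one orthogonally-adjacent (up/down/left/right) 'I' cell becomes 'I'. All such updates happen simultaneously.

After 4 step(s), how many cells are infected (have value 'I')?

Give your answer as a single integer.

Step 0 (initial): 1 infected
Step 1: +3 new -> 4 infected
Step 2: +4 new -> 8 infected
Step 3: +4 new -> 12 infected
Step 4: +6 new -> 18 infected

Answer: 18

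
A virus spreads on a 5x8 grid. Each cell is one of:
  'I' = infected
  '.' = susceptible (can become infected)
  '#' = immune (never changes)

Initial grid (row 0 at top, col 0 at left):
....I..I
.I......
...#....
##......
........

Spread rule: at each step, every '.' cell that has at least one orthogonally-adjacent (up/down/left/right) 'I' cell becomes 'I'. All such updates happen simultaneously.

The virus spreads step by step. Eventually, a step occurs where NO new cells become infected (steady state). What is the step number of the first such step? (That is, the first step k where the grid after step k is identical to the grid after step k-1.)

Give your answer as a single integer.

Step 0 (initial): 3 infected
Step 1: +9 new -> 12 infected
Step 2: +9 new -> 21 infected
Step 3: +5 new -> 26 infected
Step 4: +6 new -> 32 infected
Step 5: +4 new -> 36 infected
Step 6: +1 new -> 37 infected
Step 7: +0 new -> 37 infected

Answer: 7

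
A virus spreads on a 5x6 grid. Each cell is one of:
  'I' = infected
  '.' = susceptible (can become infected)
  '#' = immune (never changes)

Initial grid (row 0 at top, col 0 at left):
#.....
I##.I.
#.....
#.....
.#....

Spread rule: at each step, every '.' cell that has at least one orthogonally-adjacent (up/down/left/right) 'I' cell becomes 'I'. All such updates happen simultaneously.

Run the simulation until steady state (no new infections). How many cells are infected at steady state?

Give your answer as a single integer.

Answer: 23

Derivation:
Step 0 (initial): 2 infected
Step 1: +4 new -> 6 infected
Step 2: +5 new -> 11 infected
Step 3: +5 new -> 16 infected
Step 4: +5 new -> 21 infected
Step 5: +2 new -> 23 infected
Step 6: +0 new -> 23 infected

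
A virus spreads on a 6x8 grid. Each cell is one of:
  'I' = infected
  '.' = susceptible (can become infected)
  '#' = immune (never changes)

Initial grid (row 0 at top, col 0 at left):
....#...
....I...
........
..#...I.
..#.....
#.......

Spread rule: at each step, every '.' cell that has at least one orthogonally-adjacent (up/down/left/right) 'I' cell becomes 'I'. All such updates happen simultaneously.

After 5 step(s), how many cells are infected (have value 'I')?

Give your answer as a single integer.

Step 0 (initial): 2 infected
Step 1: +7 new -> 9 infected
Step 2: +11 new -> 20 infected
Step 3: +9 new -> 29 infected
Step 4: +6 new -> 35 infected
Step 5: +4 new -> 39 infected

Answer: 39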